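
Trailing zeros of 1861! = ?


floor(1861/5) = 372
floor(1861/25) = 74
floor(1861/125) = 14
floor(1861/625) = 2
Total = 462

462 trailing zeros


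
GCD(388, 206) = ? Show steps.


388 = 1 * 206 + 182
206 = 1 * 182 + 24
182 = 7 * 24 + 14
24 = 1 * 14 + 10
14 = 1 * 10 + 4
10 = 2 * 4 + 2
4 = 2 * 2 + 0
GCD = 2


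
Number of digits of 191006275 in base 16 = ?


191006275 in base 16 = B628643
Number of digits = 7

7 digits (base 16)


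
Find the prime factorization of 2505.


2505 / 3 = 835
835 / 5 = 167
167 / 167 = 1
2505 = 3 × 5 × 167


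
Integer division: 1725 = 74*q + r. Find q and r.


1725 = 74 * 23 + 23
Check: 1702 + 23 = 1725

q = 23, r = 23


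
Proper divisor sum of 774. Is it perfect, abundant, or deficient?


Proper divisors: 1, 2, 3, 6, 9, 18, 43, 86, 129, 258, 387
Sum = 1 + 2 + 3 + 6 + 9 + 18 + 43 + 86 + 129 + 258 + 387 = 942
942 > 774 → abundant

s(774) = 942 (abundant)


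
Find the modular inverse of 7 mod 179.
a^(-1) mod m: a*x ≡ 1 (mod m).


Use the extended Euclidean algorithm on (179, 7); each row r = 179*s + 7*t:
r=179, s=1, t=0
r=7, s=0, t=1
q=25: r=4, s=1, t=-25   [179*(1) + 7*(-25) = 4]
q=1: r=3, s=-1, t=26   [179*(-1) + 7*(26) = 3]
q=1: r=1, s=2, t=-51   [179*(2) + 7*(-51) = 1]
q=3: r=0, s=-7, t=179   [179*(-7) + 7*(179) = 0]
GCD = 1 with t = -51, so 7*(-51) ≡ 1 (mod 179)
Inverse = -51 mod 179 = 128
Check: 7 * 128 = 896 ≡ 1 (mod 179)

7^(-1) ≡ 128 (mod 179)


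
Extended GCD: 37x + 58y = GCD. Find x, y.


Tabular extended Euclidean (each row: r = 37*s + 58*t):
r=37, s=1, t=0
r=58, s=0, t=1
q=0: r=37, s=1, t=0   [37*(1) + 58*(0) = 37]
q=1: r=21, s=-1, t=1   [37*(-1) + 58*(1) = 21]
q=1: r=16, s=2, t=-1   [37*(2) + 58*(-1) = 16]
q=1: r=5, s=-3, t=2   [37*(-3) + 58*(2) = 5]
q=3: r=1, s=11, t=-7   [37*(11) + 58*(-7) = 1]
q=5: r=0, s=-58, t=37   [37*(-58) + 58*(37) = 0]
GCD = 1; from the row with r=1: x=11, y=-7
Check: 37*(11) + 58*(-7) = 407 - 406 = 1

GCD = 1, x = 11, y = -7


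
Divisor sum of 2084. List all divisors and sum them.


Divisors of 2084: 1, 2, 4, 521, 1042, 2084
Sum = 1 + 2 + 4 + 521 + 1042 + 2084 = 3654

σ(2084) = 3654


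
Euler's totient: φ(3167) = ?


3167 = 3167
Prime factors: 3167
φ(3167) = 3167 × (1-1/3167)
= 3167 × 3166/3167 = 3166

φ(3167) = 3166


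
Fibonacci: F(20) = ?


Sequence: 1, 1, 2, 3, 5, 8, 13, 21, 34, 55, 89, 144, 233, 377, 610, 987, 1597, 2584, 4181, 6765
F(20) = 6765


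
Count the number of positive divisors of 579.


579 = 3^1 × 193^1
d(579) = (1+1) × (1+1) = 4

4 divisors


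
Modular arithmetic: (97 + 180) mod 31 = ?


97 + 180 = 277
277 mod 31 = 29


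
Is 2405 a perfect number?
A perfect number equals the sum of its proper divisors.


Proper divisors of 2405: 1, 5, 13, 37, 65, 185, 481
Sum = 1 + 5 + 13 + 37 + 65 + 185 + 481 = 787

No, 2405 is not perfect (787 ≠ 2405)


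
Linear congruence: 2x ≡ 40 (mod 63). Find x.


GCD(2, 63) = 1, unique solution
a^(-1) mod 63 = 32
x = 32 * 40 mod 63 = 20

x ≡ 20 (mod 63)


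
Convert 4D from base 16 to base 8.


4D (base 16) = 77 (decimal)
77 (decimal) = 115 (base 8)


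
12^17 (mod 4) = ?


12^1 mod 4 = 0
12^2 mod 4 = 0
12^3 mod 4 = 0
12^4 mod 4 = 0
12^5 mod 4 = 0
12^6 mod 4 = 0
12^7 mod 4 = 0
12^8 mod 4 = 0
12^9 mod 4 = 0
12^10 mod 4 = 0
12^11 mod 4 = 0
12^12 mod 4 = 0
12^13 mod 4 = 0
12^14 mod 4 = 0
12^15 mod 4 = 0
12^16 mod 4 = 0
12^17 mod 4 = 0


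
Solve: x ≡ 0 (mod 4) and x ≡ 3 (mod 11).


M = 4*11 = 44
M1 = M/4 = 11, M2 = M/11 = 4
M1^(-1) mod 4 = 3, M2^(-1) mod 11 = 3
x = 0*11*3 + 3*4*3 = 36
36 mod 44 = 36
Check: 36 mod 4 = 0 ✓, 36 mod 11 = 3 ✓

x ≡ 36 (mod 44)


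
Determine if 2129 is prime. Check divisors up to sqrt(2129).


Check divisors up to sqrt(2129) = 46.1411
No divisors found.
2129 is prime.

Yes, 2129 is prime


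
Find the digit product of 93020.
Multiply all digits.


9 × 3 × 0 × 2 × 0 = 0


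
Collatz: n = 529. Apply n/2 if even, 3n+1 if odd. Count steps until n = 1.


529 → 1588 → 794 → 397 → 1192 → 596 → 298 → 149 → 448 → 224 → 112 → 56 → 28 → 14 → 7 → 22 → 11 → 34 → 17 → 52 → 26 → 13 → 40 → 20 → 10 → 5 → 16 → 8 → 4 → 2 → 1
Total steps = 30

30 steps


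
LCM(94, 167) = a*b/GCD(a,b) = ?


GCD(94, 167) = 1
LCM = 94*167/1 = 15698/1 = 15698

LCM = 15698


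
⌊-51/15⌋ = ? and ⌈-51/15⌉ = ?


-51/15 = -3.4000
floor = -4
ceil = -3

floor = -4, ceil = -3


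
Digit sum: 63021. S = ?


6 + 3 + 0 + 2 + 1 = 12


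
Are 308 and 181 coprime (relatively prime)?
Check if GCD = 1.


Euclidean algorithm:
308 = 1 * 181 + 127
181 = 1 * 127 + 54
127 = 2 * 54 + 19
54 = 2 * 19 + 16
19 = 1 * 16 + 3
16 = 5 * 3 + 1
3 = 3 * 1 + 0
GCD(308, 181) = 1

Yes, coprime (GCD = 1)


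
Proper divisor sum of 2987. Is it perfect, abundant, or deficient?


Proper divisors: 1, 29, 103
Sum = 1 + 29 + 103 = 133
133 < 2987 → deficient

s(2987) = 133 (deficient)


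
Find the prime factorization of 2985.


2985 / 3 = 995
995 / 5 = 199
199 / 199 = 1
2985 = 3 × 5 × 199


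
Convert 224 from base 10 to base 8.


224 (base 10) = 224 (decimal)
224 (decimal) = 340 (base 8)


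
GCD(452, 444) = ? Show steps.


452 = 1 * 444 + 8
444 = 55 * 8 + 4
8 = 2 * 4 + 0
GCD = 4


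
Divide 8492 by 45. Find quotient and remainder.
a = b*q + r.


8492 = 45 * 188 + 32
Check: 8460 + 32 = 8492

q = 188, r = 32


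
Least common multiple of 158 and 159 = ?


GCD(158, 159) = 1
LCM = 158*159/1 = 25122/1 = 25122

LCM = 25122


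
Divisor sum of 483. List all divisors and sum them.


Divisors of 483: 1, 3, 7, 21, 23, 69, 161, 483
Sum = 1 + 3 + 7 + 21 + 23 + 69 + 161 + 483 = 768

σ(483) = 768


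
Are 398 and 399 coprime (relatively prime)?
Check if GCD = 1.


Euclidean algorithm:
399 = 1 * 398 + 1
398 = 398 * 1 + 0
GCD(398, 399) = 1

Yes, coprime (GCD = 1)


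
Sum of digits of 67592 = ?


6 + 7 + 5 + 9 + 2 = 29


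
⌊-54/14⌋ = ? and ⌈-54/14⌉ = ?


-54/14 = -3.8571
floor = -4
ceil = -3

floor = -4, ceil = -3


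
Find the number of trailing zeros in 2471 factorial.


floor(2471/5) = 494
floor(2471/25) = 98
floor(2471/125) = 19
floor(2471/625) = 3
Total = 614

614 trailing zeros


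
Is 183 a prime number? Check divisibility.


183 / 3 = 61 (exact division)
183 is NOT prime.

No, 183 is not prime


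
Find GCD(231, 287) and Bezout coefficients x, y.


Tabular extended Euclidean (each row: r = 231*s + 287*t):
r=231, s=1, t=0
r=287, s=0, t=1
q=0: r=231, s=1, t=0   [231*(1) + 287*(0) = 231]
q=1: r=56, s=-1, t=1   [231*(-1) + 287*(1) = 56]
q=4: r=7, s=5, t=-4   [231*(5) + 287*(-4) = 7]
q=8: r=0, s=-41, t=33   [231*(-41) + 287*(33) = 0]
GCD = 7; from the row with r=7: x=5, y=-4
Check: 231*(5) + 287*(-4) = 1155 - 1148 = 7

GCD = 7, x = 5, y = -4


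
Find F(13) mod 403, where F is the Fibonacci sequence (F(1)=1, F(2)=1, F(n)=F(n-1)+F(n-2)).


F(k) mod 403 for k=1..13:
1, 1, 2, 3, 5, 8, 13, 21, 34, 55, 89, 144, 233
F(13) mod 403 = 233


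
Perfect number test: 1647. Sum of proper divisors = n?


Proper divisors of 1647: 1, 3, 9, 27, 61, 183, 549
Sum = 1 + 3 + 9 + 27 + 61 + 183 + 549 = 833

No, 1647 is not perfect (833 ≠ 1647)


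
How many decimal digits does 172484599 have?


172484599 has 9 digits in base 10
floor(log10(172484599)) + 1 = floor(8.2368) + 1 = 9

9 digits (base 10)


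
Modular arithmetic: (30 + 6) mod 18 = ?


30 + 6 = 36
36 mod 18 = 0


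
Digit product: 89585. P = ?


8 × 9 × 5 × 8 × 5 = 14400


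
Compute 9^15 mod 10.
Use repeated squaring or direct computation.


9^1 mod 10 = 9
9^2 mod 10 = 1
9^3 mod 10 = 9
9^4 mod 10 = 1
9^5 mod 10 = 9
9^6 mod 10 = 1
9^7 mod 10 = 9
9^8 mod 10 = 1
9^9 mod 10 = 9
9^10 mod 10 = 1
9^11 mod 10 = 9
9^12 mod 10 = 1
9^13 mod 10 = 9
9^14 mod 10 = 1
9^15 mod 10 = 9


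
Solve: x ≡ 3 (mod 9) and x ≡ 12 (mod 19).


M = 9*19 = 171
M1 = M/9 = 19, M2 = M/19 = 9
M1^(-1) mod 9 = 1, M2^(-1) mod 19 = 17
x = 3*19*1 + 12*9*17 = 1893
1893 mod 171 = 12
Check: 12 mod 9 = 3 ✓, 12 mod 19 = 12 ✓

x ≡ 12 (mod 171)


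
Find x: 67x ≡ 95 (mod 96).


GCD(67, 96) = 1, unique solution
a^(-1) mod 96 = 43
x = 43 * 95 mod 96 = 53

x ≡ 53 (mod 96)


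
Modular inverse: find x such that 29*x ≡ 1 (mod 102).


Use the extended Euclidean algorithm on (102, 29); each row r = 102*s + 29*t:
r=102, s=1, t=0
r=29, s=0, t=1
q=3: r=15, s=1, t=-3   [102*(1) + 29*(-3) = 15]
q=1: r=14, s=-1, t=4   [102*(-1) + 29*(4) = 14]
q=1: r=1, s=2, t=-7   [102*(2) + 29*(-7) = 1]
q=14: r=0, s=-29, t=102   [102*(-29) + 29*(102) = 0]
GCD = 1 with t = -7, so 29*(-7) ≡ 1 (mod 102)
Inverse = -7 mod 102 = 95
Check: 29 * 95 = 2755 ≡ 1 (mod 102)

29^(-1) ≡ 95 (mod 102)


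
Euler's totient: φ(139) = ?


139 = 139
Prime factors: 139
φ(139) = 139 × (1-1/139)
= 139 × 138/139 = 138

φ(139) = 138


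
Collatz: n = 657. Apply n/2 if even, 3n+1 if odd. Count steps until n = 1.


657 → 1972 → 986 → 493 → 1480 → 740 → 370 → 185 → 556 → 278 → 139 → 418 → 209 → 628 → 314 → 157 → 472 → 236 → 118 → 59 → 178 → 89 → 268 → 134 → 67 → 202 → 101 → 304 → 152 → 76 → 38 → 19 → 58 → 29 → 88 → 44 → 22 → 11 → 34 → 17 → 52 → 26 → 13 → 40 → 20 → 10 → 5 → 16 → 8 → 4 → 2 → 1
Total steps = 51

51 steps


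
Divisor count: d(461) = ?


461 = 461^1
d(461) = (1+1) = 2

2 divisors


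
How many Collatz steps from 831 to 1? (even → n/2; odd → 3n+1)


831 → 2494 → 1247 → 3742 → 1871 → 5614 → 2807 → 8422 → 4211 → 12634 → 6317 → 18952 → 9476 → 4738 → 2369 → 7108 → 3554 → 1777 → 5332 → 2666 → 1333 → 4000 → 2000 → 1000 → 500 → 250 → 125 → 376 → 188 → 94 → 47 → 142 → 71 → 214 → 107 → 322 → 161 → 484 → 242 → 121 → 364 → 182 → 91 → 274 → 137 → 412 → 206 → 103 → 310 → 155 → 466 → 233 → 700 → 350 → 175 → 526 → 263 → 790 → 395 → 1186 → 593 → 1780 → 890 → 445 → 1336 → 668 → 334 → 167 → 502 → 251 → 754 → 377 → 1132 → 566 → 283 → 850 → 425 → 1276 → 638 → 319 → 958 → 479 → 1438 → 719 → 2158 → 1079 → 3238 → 1619 → 4858 → 2429 → 7288 → 3644 → 1822 → 911 → 2734 → 1367 → 4102 → 2051 → 6154 → 3077 → 9232 → 4616 → 2308 → 1154 → 577 → 1732 → 866 → 433 → 1300 → 650 → 325 → 976 → 488 → 244 → 122 → 61 → 184 → 92 → 46 → 23 → 70 → 35 → 106 → 53 → 160 → 80 → 40 → 20 → 10 → 5 → 16 → 8 → 4 → 2 → 1
Total steps = 134

134 steps


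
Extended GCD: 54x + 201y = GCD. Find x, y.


Tabular extended Euclidean (each row: r = 54*s + 201*t):
r=54, s=1, t=0
r=201, s=0, t=1
q=0: r=54, s=1, t=0   [54*(1) + 201*(0) = 54]
q=3: r=39, s=-3, t=1   [54*(-3) + 201*(1) = 39]
q=1: r=15, s=4, t=-1   [54*(4) + 201*(-1) = 15]
q=2: r=9, s=-11, t=3   [54*(-11) + 201*(3) = 9]
q=1: r=6, s=15, t=-4   [54*(15) + 201*(-4) = 6]
q=1: r=3, s=-26, t=7   [54*(-26) + 201*(7) = 3]
q=2: r=0, s=67, t=-18   [54*(67) + 201*(-18) = 0]
GCD = 3; from the row with r=3: x=-26, y=7
Check: 54*(-26) + 201*(7) = -1404 + 1407 = 3

GCD = 3, x = -26, y = 7


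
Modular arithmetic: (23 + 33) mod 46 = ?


23 + 33 = 56
56 mod 46 = 10


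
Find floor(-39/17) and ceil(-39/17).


-39/17 = -2.2941
floor = -3
ceil = -2

floor = -3, ceil = -2


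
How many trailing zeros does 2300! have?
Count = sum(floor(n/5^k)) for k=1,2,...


floor(2300/5) = 460
floor(2300/25) = 92
floor(2300/125) = 18
floor(2300/625) = 3
Total = 573

573 trailing zeros


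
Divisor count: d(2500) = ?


2500 = 2^2 × 5^4
d(2500) = (2+1) × (4+1) = 15

15 divisors


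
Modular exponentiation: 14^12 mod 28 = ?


14^1 mod 28 = 14
14^2 mod 28 = 0
14^3 mod 28 = 0
14^4 mod 28 = 0
14^5 mod 28 = 0
14^6 mod 28 = 0
14^7 mod 28 = 0
14^8 mod 28 = 0
14^9 mod 28 = 0
14^10 mod 28 = 0
14^11 mod 28 = 0
14^12 mod 28 = 0


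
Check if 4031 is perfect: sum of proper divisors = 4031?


Proper divisors of 4031: 1, 29, 139
Sum = 1 + 29 + 139 = 169

No, 4031 is not perfect (169 ≠ 4031)


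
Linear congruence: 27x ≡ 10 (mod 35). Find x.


GCD(27, 35) = 1, unique solution
a^(-1) mod 35 = 13
x = 13 * 10 mod 35 = 25

x ≡ 25 (mod 35)


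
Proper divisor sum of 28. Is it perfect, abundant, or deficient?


Proper divisors: 1, 2, 4, 7, 14
Sum = 1 + 2 + 4 + 7 + 14 = 28
28 = 28 → perfect

s(28) = 28 (perfect)


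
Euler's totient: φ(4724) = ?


4724 = 2^2 × 1181
Prime factors: 2, 1181
φ(4724) = 4724 × (1-1/2) × (1-1/1181)
= 4724 × 1/2 × 1180/1181 = 2360

φ(4724) = 2360


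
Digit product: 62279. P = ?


6 × 2 × 2 × 7 × 9 = 1512


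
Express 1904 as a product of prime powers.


1904 / 2 = 952
952 / 2 = 476
476 / 2 = 238
238 / 2 = 119
119 / 7 = 17
17 / 17 = 1
1904 = 2^4 × 7 × 17


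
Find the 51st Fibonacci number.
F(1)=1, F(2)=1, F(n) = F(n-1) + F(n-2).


Sequence: 1, 1, 2, 3, 5, 8, 13, 21, 34, 55, 89, 144, 233, 377, 610, 987, 1597, 2584, 4181, 6765, 10946, 17711, 28657, 46368, 75025, 121393, 196418, 317811, 514229, 832040, 1346269, 2178309, 3524578, 5702887, 9227465, 14930352, 24157817, 39088169, 63245986, 102334155, 165580141, 267914296, 433494437, 701408733, 1134903170, 1836311903, 2971215073, 4807526976, 7778742049, 12586269025, 20365011074
F(51) = 20365011074


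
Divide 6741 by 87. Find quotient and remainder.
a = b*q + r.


6741 = 87 * 77 + 42
Check: 6699 + 42 = 6741

q = 77, r = 42


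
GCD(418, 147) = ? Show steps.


418 = 2 * 147 + 124
147 = 1 * 124 + 23
124 = 5 * 23 + 9
23 = 2 * 9 + 5
9 = 1 * 5 + 4
5 = 1 * 4 + 1
4 = 4 * 1 + 0
GCD = 1


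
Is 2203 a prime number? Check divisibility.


Check divisors up to sqrt(2203) = 46.9361
No divisors found.
2203 is prime.

Yes, 2203 is prime


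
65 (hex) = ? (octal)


65 (base 16) = 101 (decimal)
101 (decimal) = 145 (base 8)


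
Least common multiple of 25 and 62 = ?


GCD(25, 62) = 1
LCM = 25*62/1 = 1550/1 = 1550

LCM = 1550


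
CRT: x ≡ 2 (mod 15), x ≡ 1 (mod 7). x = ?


M = 15*7 = 105
M1 = M/15 = 7, M2 = M/7 = 15
M1^(-1) mod 15 = 13, M2^(-1) mod 7 = 1
x = 2*7*13 + 1*15*1 = 197
197 mod 105 = 92
Check: 92 mod 15 = 2 ✓, 92 mod 7 = 1 ✓

x ≡ 92 (mod 105)


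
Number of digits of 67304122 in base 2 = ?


67304122 in base 2 = 100000000101111101010111010
Number of digits = 27

27 digits (base 2)


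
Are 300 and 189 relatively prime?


Euclidean algorithm:
300 = 1 * 189 + 111
189 = 1 * 111 + 78
111 = 1 * 78 + 33
78 = 2 * 33 + 12
33 = 2 * 12 + 9
12 = 1 * 9 + 3
9 = 3 * 3 + 0
GCD(300, 189) = 3

No, not coprime (GCD = 3)


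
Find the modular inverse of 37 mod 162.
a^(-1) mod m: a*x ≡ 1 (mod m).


Use the extended Euclidean algorithm on (162, 37); each row r = 162*s + 37*t:
r=162, s=1, t=0
r=37, s=0, t=1
q=4: r=14, s=1, t=-4   [162*(1) + 37*(-4) = 14]
q=2: r=9, s=-2, t=9   [162*(-2) + 37*(9) = 9]
q=1: r=5, s=3, t=-13   [162*(3) + 37*(-13) = 5]
q=1: r=4, s=-5, t=22   [162*(-5) + 37*(22) = 4]
q=1: r=1, s=8, t=-35   [162*(8) + 37*(-35) = 1]
q=4: r=0, s=-37, t=162   [162*(-37) + 37*(162) = 0]
GCD = 1 with t = -35, so 37*(-35) ≡ 1 (mod 162)
Inverse = -35 mod 162 = 127
Check: 37 * 127 = 4699 ≡ 1 (mod 162)

37^(-1) ≡ 127 (mod 162)


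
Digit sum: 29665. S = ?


2 + 9 + 6 + 6 + 5 = 28


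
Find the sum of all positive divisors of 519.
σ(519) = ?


Divisors of 519: 1, 3, 173, 519
Sum = 1 + 3 + 173 + 519 = 696

σ(519) = 696


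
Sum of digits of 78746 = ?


7 + 8 + 7 + 4 + 6 = 32


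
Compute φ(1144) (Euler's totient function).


1144 = 2^3 × 11 × 13
Prime factors: 2, 11, 13
φ(1144) = 1144 × (1-1/2) × (1-1/11) × (1-1/13)
= 1144 × 1/2 × 10/11 × 12/13 = 480

φ(1144) = 480


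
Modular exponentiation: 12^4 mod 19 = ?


12^1 mod 19 = 12
12^2 mod 19 = 11
12^3 mod 19 = 18
12^4 mod 19 = 7


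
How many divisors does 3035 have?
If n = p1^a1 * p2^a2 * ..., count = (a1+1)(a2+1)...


3035 = 5^1 × 607^1
d(3035) = (1+1) × (1+1) = 4

4 divisors


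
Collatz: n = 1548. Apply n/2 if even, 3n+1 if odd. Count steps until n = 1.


1548 → 774 → 387 → 1162 → 581 → 1744 → 872 → 436 → 218 → 109 → 328 → 164 → 82 → 41 → 124 → 62 → 31 → 94 → 47 → 142 → 71 → 214 → 107 → 322 → 161 → 484 → 242 → 121 → 364 → 182 → 91 → 274 → 137 → 412 → 206 → 103 → 310 → 155 → 466 → 233 → 700 → 350 → 175 → 526 → 263 → 790 → 395 → 1186 → 593 → 1780 → 890 → 445 → 1336 → 668 → 334 → 167 → 502 → 251 → 754 → 377 → 1132 → 566 → 283 → 850 → 425 → 1276 → 638 → 319 → 958 → 479 → 1438 → 719 → 2158 → 1079 → 3238 → 1619 → 4858 → 2429 → 7288 → 3644 → 1822 → 911 → 2734 → 1367 → 4102 → 2051 → 6154 → 3077 → 9232 → 4616 → 2308 → 1154 → 577 → 1732 → 866 → 433 → 1300 → 650 → 325 → 976 → 488 → 244 → 122 → 61 → 184 → 92 → 46 → 23 → 70 → 35 → 106 → 53 → 160 → 80 → 40 → 20 → 10 → 5 → 16 → 8 → 4 → 2 → 1
Total steps = 122

122 steps


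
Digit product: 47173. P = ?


4 × 7 × 1 × 7 × 3 = 588


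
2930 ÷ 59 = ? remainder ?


2930 = 59 * 49 + 39
Check: 2891 + 39 = 2930

q = 49, r = 39


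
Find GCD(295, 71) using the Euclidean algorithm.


295 = 4 * 71 + 11
71 = 6 * 11 + 5
11 = 2 * 5 + 1
5 = 5 * 1 + 0
GCD = 1


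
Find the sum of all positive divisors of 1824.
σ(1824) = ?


Divisors of 1824: 1, 2, 3, 4, 6, 8, 12, 16, 19, 24, 32, 38, 48, 57, 76, 96, 114, 152, 228, 304, 456, 608, 912, 1824
Sum = 1 + 2 + 3 + 4 + 6 + 8 + 12 + 16 + 19 + 24 + 32 + 38 + 48 + 57 + 76 + 96 + 114 + 152 + 228 + 304 + 456 + 608 + 912 + 1824 = 5040

σ(1824) = 5040


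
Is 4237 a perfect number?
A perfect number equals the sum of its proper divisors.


Proper divisors of 4237: 1, 19, 223
Sum = 1 + 19 + 223 = 243

No, 4237 is not perfect (243 ≠ 4237)


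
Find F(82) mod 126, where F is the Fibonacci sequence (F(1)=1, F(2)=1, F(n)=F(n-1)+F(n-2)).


F(k) mod 126 for k=1..82:
1, 1, 2, 3, 5, 8, 13, 21, 34, 55, 89, 18, 107, 125, 106, 105, 85, 64, 23, 87, 110, 71, 55, 0, 55, 55, 110, 39, 23, 62, 85, 21, 106, 1, 107, 108, 89, 71, 34, 105, 13, 118, 5, 123, 2, 125, 1, 0, 1, 1, 2, 3, 5, 8, 13, 21, 34, 55, 89, 18, 107, 125, 106, 105, 85, 64, 23, 87, 110, 71, 55, 0, 55, 55, 110, 39, 23, 62, 85, 21, 106, 1
F(82) mod 126 = 1


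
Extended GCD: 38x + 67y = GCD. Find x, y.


Tabular extended Euclidean (each row: r = 38*s + 67*t):
r=38, s=1, t=0
r=67, s=0, t=1
q=0: r=38, s=1, t=0   [38*(1) + 67*(0) = 38]
q=1: r=29, s=-1, t=1   [38*(-1) + 67*(1) = 29]
q=1: r=9, s=2, t=-1   [38*(2) + 67*(-1) = 9]
q=3: r=2, s=-7, t=4   [38*(-7) + 67*(4) = 2]
q=4: r=1, s=30, t=-17   [38*(30) + 67*(-17) = 1]
q=2: r=0, s=-67, t=38   [38*(-67) + 67*(38) = 0]
GCD = 1; from the row with r=1: x=30, y=-17
Check: 38*(30) + 67*(-17) = 1140 - 1139 = 1

GCD = 1, x = 30, y = -17


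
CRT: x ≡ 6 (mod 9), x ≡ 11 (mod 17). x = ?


M = 9*17 = 153
M1 = M/9 = 17, M2 = M/17 = 9
M1^(-1) mod 9 = 8, M2^(-1) mod 17 = 2
x = 6*17*8 + 11*9*2 = 1014
1014 mod 153 = 96
Check: 96 mod 9 = 6 ✓, 96 mod 17 = 11 ✓

x ≡ 96 (mod 153)


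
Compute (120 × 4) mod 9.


120 × 4 = 480
480 mod 9 = 3


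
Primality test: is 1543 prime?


Check divisors up to sqrt(1543) = 39.2810
No divisors found.
1543 is prime.

Yes, 1543 is prime


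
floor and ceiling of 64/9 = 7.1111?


64/9 = 7.1111
floor = 7
ceil = 8

floor = 7, ceil = 8


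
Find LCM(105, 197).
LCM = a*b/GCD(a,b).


GCD(105, 197) = 1
LCM = 105*197/1 = 20685/1 = 20685

LCM = 20685


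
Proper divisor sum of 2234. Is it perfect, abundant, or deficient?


Proper divisors: 1, 2, 1117
Sum = 1 + 2 + 1117 = 1120
1120 < 2234 → deficient

s(2234) = 1120 (deficient)


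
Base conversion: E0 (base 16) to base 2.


E0 (base 16) = 224 (decimal)
224 (decimal) = 11100000 (base 2)


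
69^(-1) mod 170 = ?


Use the extended Euclidean algorithm on (170, 69); each row r = 170*s + 69*t:
r=170, s=1, t=0
r=69, s=0, t=1
q=2: r=32, s=1, t=-2   [170*(1) + 69*(-2) = 32]
q=2: r=5, s=-2, t=5   [170*(-2) + 69*(5) = 5]
q=6: r=2, s=13, t=-32   [170*(13) + 69*(-32) = 2]
q=2: r=1, s=-28, t=69   [170*(-28) + 69*(69) = 1]
q=2: r=0, s=69, t=-170   [170*(69) + 69*(-170) = 0]
GCD = 1 with t = 69, so 69*(69) ≡ 1 (mod 170)
Inverse = 69 mod 170 = 69
Check: 69 * 69 = 4761 ≡ 1 (mod 170)

69^(-1) ≡ 69 (mod 170)


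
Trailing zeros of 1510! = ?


floor(1510/5) = 302
floor(1510/25) = 60
floor(1510/125) = 12
floor(1510/625) = 2
Total = 376

376 trailing zeros


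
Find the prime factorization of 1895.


1895 / 5 = 379
379 / 379 = 1
1895 = 5 × 379


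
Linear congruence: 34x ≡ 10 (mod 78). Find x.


GCD(34, 78) = 2 divides 10
Divide: 17x ≡ 5 (mod 39)
x ≡ 37 (mod 39)


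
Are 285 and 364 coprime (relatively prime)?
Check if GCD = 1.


Euclidean algorithm:
364 = 1 * 285 + 79
285 = 3 * 79 + 48
79 = 1 * 48 + 31
48 = 1 * 31 + 17
31 = 1 * 17 + 14
17 = 1 * 14 + 3
14 = 4 * 3 + 2
3 = 1 * 2 + 1
2 = 2 * 1 + 0
GCD(285, 364) = 1

Yes, coprime (GCD = 1)


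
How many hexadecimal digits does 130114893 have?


130114893 in base 16 = 7C1654D
Number of digits = 7

7 digits (base 16)


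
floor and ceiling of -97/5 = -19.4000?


-97/5 = -19.4000
floor = -20
ceil = -19

floor = -20, ceil = -19


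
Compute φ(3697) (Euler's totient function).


3697 = 3697
Prime factors: 3697
φ(3697) = 3697 × (1-1/3697)
= 3697 × 3696/3697 = 3696

φ(3697) = 3696


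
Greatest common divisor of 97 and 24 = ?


97 = 4 * 24 + 1
24 = 24 * 1 + 0
GCD = 1


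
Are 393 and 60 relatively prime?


Euclidean algorithm:
393 = 6 * 60 + 33
60 = 1 * 33 + 27
33 = 1 * 27 + 6
27 = 4 * 6 + 3
6 = 2 * 3 + 0
GCD(393, 60) = 3

No, not coprime (GCD = 3)


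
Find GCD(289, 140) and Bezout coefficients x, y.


Tabular extended Euclidean (each row: r = 289*s + 140*t):
r=289, s=1, t=0
r=140, s=0, t=1
q=2: r=9, s=1, t=-2   [289*(1) + 140*(-2) = 9]
q=15: r=5, s=-15, t=31   [289*(-15) + 140*(31) = 5]
q=1: r=4, s=16, t=-33   [289*(16) + 140*(-33) = 4]
q=1: r=1, s=-31, t=64   [289*(-31) + 140*(64) = 1]
q=4: r=0, s=140, t=-289   [289*(140) + 140*(-289) = 0]
GCD = 1; from the row with r=1: x=-31, y=64
Check: 289*(-31) + 140*(64) = -8959 + 8960 = 1

GCD = 1, x = -31, y = 64


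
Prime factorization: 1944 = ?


1944 / 2 = 972
972 / 2 = 486
486 / 2 = 243
243 / 3 = 81
81 / 3 = 27
27 / 3 = 9
9 / 3 = 3
3 / 3 = 1
1944 = 2^3 × 3^5


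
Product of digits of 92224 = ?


9 × 2 × 2 × 2 × 4 = 288


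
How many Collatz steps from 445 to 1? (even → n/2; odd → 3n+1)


445 → 1336 → 668 → 334 → 167 → 502 → 251 → 754 → 377 → 1132 → 566 → 283 → 850 → 425 → 1276 → 638 → 319 → 958 → 479 → 1438 → 719 → 2158 → 1079 → 3238 → 1619 → 4858 → 2429 → 7288 → 3644 → 1822 → 911 → 2734 → 1367 → 4102 → 2051 → 6154 → 3077 → 9232 → 4616 → 2308 → 1154 → 577 → 1732 → 866 → 433 → 1300 → 650 → 325 → 976 → 488 → 244 → 122 → 61 → 184 → 92 → 46 → 23 → 70 → 35 → 106 → 53 → 160 → 80 → 40 → 20 → 10 → 5 → 16 → 8 → 4 → 2 → 1
Total steps = 71

71 steps


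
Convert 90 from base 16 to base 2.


90 (base 16) = 144 (decimal)
144 (decimal) = 10010000 (base 2)


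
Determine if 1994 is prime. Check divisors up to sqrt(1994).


1994 / 2 = 997 (exact division)
1994 is NOT prime.

No, 1994 is not prime


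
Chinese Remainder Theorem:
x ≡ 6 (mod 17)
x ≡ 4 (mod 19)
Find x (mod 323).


M = 17*19 = 323
M1 = M/17 = 19, M2 = M/19 = 17
M1^(-1) mod 17 = 9, M2^(-1) mod 19 = 9
x = 6*19*9 + 4*17*9 = 1638
1638 mod 323 = 23
Check: 23 mod 17 = 6 ✓, 23 mod 19 = 4 ✓

x ≡ 23 (mod 323)


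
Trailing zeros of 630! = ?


floor(630/5) = 126
floor(630/25) = 25
floor(630/125) = 5
floor(630/625) = 1
Total = 157

157 trailing zeros


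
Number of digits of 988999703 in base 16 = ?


988999703 in base 16 = 3AF2F017
Number of digits = 8

8 digits (base 16)


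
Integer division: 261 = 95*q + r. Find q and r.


261 = 95 * 2 + 71
Check: 190 + 71 = 261

q = 2, r = 71


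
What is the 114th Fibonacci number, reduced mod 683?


F(k) mod 683 for k=1..114:
1, 1, 2, 3, 5, 8, 13, 21, 34, 55, 89, 144, 233, 377, 610, 304, 231, 535, 83, 618, 18, 636, 654, 607, 578, 502, 397, 216, 613, 146, 76, 222, 298, 520, 135, 655, 107, 79, 186, 265, 451, 33, 484, 517, 318, 152, 470, 622, 409, 348, 74, 422, 496, 235, 48, 283, 331, 614, 262, 193, 455, 648, 420, 385, 122, 507, 629, 453, 399, 169, 568, 54, 622, 676, 615, 608, 540, 465, 322, 104, 426, 530, 273, 120, 393, 513, 223, 53, 276, 329, 605, 251, 173, 424, 597, 338, 252, 590, 159, 66, 225, 291, 516, 124, 640, 81, 38, 119, 157, 276, 433, 26, 459, 485
F(114) mod 683 = 485


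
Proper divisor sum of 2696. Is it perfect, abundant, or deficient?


Proper divisors: 1, 2, 4, 8, 337, 674, 1348
Sum = 1 + 2 + 4 + 8 + 337 + 674 + 1348 = 2374
2374 < 2696 → deficient

s(2696) = 2374 (deficient)


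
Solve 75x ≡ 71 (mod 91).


GCD(75, 91) = 1, unique solution
a^(-1) mod 91 = 17
x = 17 * 71 mod 91 = 24

x ≡ 24 (mod 91)


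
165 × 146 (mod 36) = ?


165 × 146 = 24090
24090 mod 36 = 6


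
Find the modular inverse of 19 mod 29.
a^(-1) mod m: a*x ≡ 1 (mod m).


Use the extended Euclidean algorithm on (29, 19); each row r = 29*s + 19*t:
r=29, s=1, t=0
r=19, s=0, t=1
q=1: r=10, s=1, t=-1   [29*(1) + 19*(-1) = 10]
q=1: r=9, s=-1, t=2   [29*(-1) + 19*(2) = 9]
q=1: r=1, s=2, t=-3   [29*(2) + 19*(-3) = 1]
q=9: r=0, s=-19, t=29   [29*(-19) + 19*(29) = 0]
GCD = 1 with t = -3, so 19*(-3) ≡ 1 (mod 29)
Inverse = -3 mod 29 = 26
Check: 19 * 26 = 494 ≡ 1 (mod 29)

19^(-1) ≡ 26 (mod 29)


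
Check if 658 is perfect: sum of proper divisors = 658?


Proper divisors of 658: 1, 2, 7, 14, 47, 94, 329
Sum = 1 + 2 + 7 + 14 + 47 + 94 + 329 = 494

No, 658 is not perfect (494 ≠ 658)


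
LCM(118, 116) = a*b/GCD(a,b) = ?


GCD(118, 116) = 2
LCM = 118*116/2 = 13688/2 = 6844

LCM = 6844


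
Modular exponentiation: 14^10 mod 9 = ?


14^1 mod 9 = 5
14^2 mod 9 = 7
14^3 mod 9 = 8
14^4 mod 9 = 4
14^5 mod 9 = 2
14^6 mod 9 = 1
14^7 mod 9 = 5
14^8 mod 9 = 7
14^9 mod 9 = 8
14^10 mod 9 = 4


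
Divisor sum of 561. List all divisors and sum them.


Divisors of 561: 1, 3, 11, 17, 33, 51, 187, 561
Sum = 1 + 3 + 11 + 17 + 33 + 51 + 187 + 561 = 864

σ(561) = 864


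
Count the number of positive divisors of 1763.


1763 = 41^1 × 43^1
d(1763) = (1+1) × (1+1) = 4

4 divisors


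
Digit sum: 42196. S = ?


4 + 2 + 1 + 9 + 6 = 22


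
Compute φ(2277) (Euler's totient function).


2277 = 3^2 × 11 × 23
Prime factors: 3, 11, 23
φ(2277) = 2277 × (1-1/3) × (1-1/11) × (1-1/23)
= 2277 × 2/3 × 10/11 × 22/23 = 1320

φ(2277) = 1320


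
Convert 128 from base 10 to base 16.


128 (base 10) = 128 (decimal)
128 (decimal) = 80 (base 16)


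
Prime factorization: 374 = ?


374 / 2 = 187
187 / 11 = 17
17 / 17 = 1
374 = 2 × 11 × 17


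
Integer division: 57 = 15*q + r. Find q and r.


57 = 15 * 3 + 12
Check: 45 + 12 = 57

q = 3, r = 12


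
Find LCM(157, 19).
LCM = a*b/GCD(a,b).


GCD(157, 19) = 1
LCM = 157*19/1 = 2983/1 = 2983

LCM = 2983


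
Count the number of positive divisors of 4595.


4595 = 5^1 × 919^1
d(4595) = (1+1) × (1+1) = 4

4 divisors


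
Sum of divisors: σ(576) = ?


Divisors of 576: 1, 2, 3, 4, 6, 8, 9, 12, 16, 18, 24, 32, 36, 48, 64, 72, 96, 144, 192, 288, 576
Sum = 1 + 2 + 3 + 4 + 6 + 8 + 9 + 12 + 16 + 18 + 24 + 32 + 36 + 48 + 64 + 72 + 96 + 144 + 192 + 288 + 576 = 1651

σ(576) = 1651


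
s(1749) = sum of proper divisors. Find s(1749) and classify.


Proper divisors: 1, 3, 11, 33, 53, 159, 583
Sum = 1 + 3 + 11 + 33 + 53 + 159 + 583 = 843
843 < 1749 → deficient

s(1749) = 843 (deficient)


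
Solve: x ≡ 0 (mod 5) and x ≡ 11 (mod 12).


M = 5*12 = 60
M1 = M/5 = 12, M2 = M/12 = 5
M1^(-1) mod 5 = 3, M2^(-1) mod 12 = 5
x = 0*12*3 + 11*5*5 = 275
275 mod 60 = 35
Check: 35 mod 5 = 0 ✓, 35 mod 12 = 11 ✓

x ≡ 35 (mod 60)


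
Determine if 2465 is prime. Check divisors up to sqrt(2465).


2465 / 5 = 493 (exact division)
2465 is NOT prime.

No, 2465 is not prime


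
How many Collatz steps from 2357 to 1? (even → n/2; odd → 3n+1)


2357 → 7072 → 3536 → 1768 → 884 → 442 → 221 → 664 → 332 → 166 → 83 → 250 → 125 → 376 → 188 → 94 → 47 → 142 → 71 → 214 → 107 → 322 → 161 → 484 → 242 → 121 → 364 → 182 → 91 → 274 → 137 → 412 → 206 → 103 → 310 → 155 → 466 → 233 → 700 → 350 → 175 → 526 → 263 → 790 → 395 → 1186 → 593 → 1780 → 890 → 445 → 1336 → 668 → 334 → 167 → 502 → 251 → 754 → 377 → 1132 → 566 → 283 → 850 → 425 → 1276 → 638 → 319 → 958 → 479 → 1438 → 719 → 2158 → 1079 → 3238 → 1619 → 4858 → 2429 → 7288 → 3644 → 1822 → 911 → 2734 → 1367 → 4102 → 2051 → 6154 → 3077 → 9232 → 4616 → 2308 → 1154 → 577 → 1732 → 866 → 433 → 1300 → 650 → 325 → 976 → 488 → 244 → 122 → 61 → 184 → 92 → 46 → 23 → 70 → 35 → 106 → 53 → 160 → 80 → 40 → 20 → 10 → 5 → 16 → 8 → 4 → 2 → 1
Total steps = 120

120 steps


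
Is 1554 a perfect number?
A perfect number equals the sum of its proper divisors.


Proper divisors of 1554: 1, 2, 3, 6, 7, 14, 21, 37, 42, 74, 111, 222, 259, 518, 777
Sum = 1 + 2 + 3 + 6 + 7 + 14 + 21 + 37 + 42 + 74 + 111 + 222 + 259 + 518 + 777 = 2094

No, 1554 is not perfect (2094 ≠ 1554)


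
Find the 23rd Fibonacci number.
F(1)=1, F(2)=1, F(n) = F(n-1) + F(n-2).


Sequence: 1, 1, 2, 3, 5, 8, 13, 21, 34, 55, 89, 144, 233, 377, 610, 987, 1597, 2584, 4181, 6765, 10946, 17711, 28657
F(23) = 28657


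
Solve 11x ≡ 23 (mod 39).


GCD(11, 39) = 1, unique solution
a^(-1) mod 39 = 32
x = 32 * 23 mod 39 = 34

x ≡ 34 (mod 39)


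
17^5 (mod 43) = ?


17^1 mod 43 = 17
17^2 mod 43 = 31
17^3 mod 43 = 11
17^4 mod 43 = 15
17^5 mod 43 = 40


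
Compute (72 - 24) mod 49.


72 - 24 = 48
48 mod 49 = 48


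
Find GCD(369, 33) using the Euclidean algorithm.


369 = 11 * 33 + 6
33 = 5 * 6 + 3
6 = 2 * 3 + 0
GCD = 3


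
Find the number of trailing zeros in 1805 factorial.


floor(1805/5) = 361
floor(1805/25) = 72
floor(1805/125) = 14
floor(1805/625) = 2
Total = 449

449 trailing zeros


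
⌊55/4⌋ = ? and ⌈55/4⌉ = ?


55/4 = 13.7500
floor = 13
ceil = 14

floor = 13, ceil = 14


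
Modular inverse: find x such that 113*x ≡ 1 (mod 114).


Use the extended Euclidean algorithm on (114, 113); each row r = 114*s + 113*t:
r=114, s=1, t=0
r=113, s=0, t=1
q=1: r=1, s=1, t=-1   [114*(1) + 113*(-1) = 1]
q=113: r=0, s=-113, t=114   [114*(-113) + 113*(114) = 0]
GCD = 1 with t = -1, so 113*(-1) ≡ 1 (mod 114)
Inverse = -1 mod 114 = 113
Check: 113 * 113 = 12769 ≡ 1 (mod 114)

113^(-1) ≡ 113 (mod 114)


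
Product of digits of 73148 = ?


7 × 3 × 1 × 4 × 8 = 672


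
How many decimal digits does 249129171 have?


249129171 has 9 digits in base 10
floor(log10(249129171)) + 1 = floor(8.3964) + 1 = 9

9 digits (base 10)


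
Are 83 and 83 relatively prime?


Euclidean algorithm:
83 = 1 * 83 + 0
GCD(83, 83) = 83

No, not coprime (GCD = 83)


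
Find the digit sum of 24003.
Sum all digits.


2 + 4 + 0 + 0 + 3 = 9


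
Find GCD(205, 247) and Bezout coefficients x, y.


Tabular extended Euclidean (each row: r = 205*s + 247*t):
r=205, s=1, t=0
r=247, s=0, t=1
q=0: r=205, s=1, t=0   [205*(1) + 247*(0) = 205]
q=1: r=42, s=-1, t=1   [205*(-1) + 247*(1) = 42]
q=4: r=37, s=5, t=-4   [205*(5) + 247*(-4) = 37]
q=1: r=5, s=-6, t=5   [205*(-6) + 247*(5) = 5]
q=7: r=2, s=47, t=-39   [205*(47) + 247*(-39) = 2]
q=2: r=1, s=-100, t=83   [205*(-100) + 247*(83) = 1]
q=2: r=0, s=247, t=-205   [205*(247) + 247*(-205) = 0]
GCD = 1; from the row with r=1: x=-100, y=83
Check: 205*(-100) + 247*(83) = -20500 + 20501 = 1

GCD = 1, x = -100, y = 83


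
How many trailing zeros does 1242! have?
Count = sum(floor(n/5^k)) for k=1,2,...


floor(1242/5) = 248
floor(1242/25) = 49
floor(1242/125) = 9
floor(1242/625) = 1
Total = 307

307 trailing zeros


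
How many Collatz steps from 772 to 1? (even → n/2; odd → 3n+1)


772 → 386 → 193 → 580 → 290 → 145 → 436 → 218 → 109 → 328 → 164 → 82 → 41 → 124 → 62 → 31 → 94 → 47 → 142 → 71 → 214 → 107 → 322 → 161 → 484 → 242 → 121 → 364 → 182 → 91 → 274 → 137 → 412 → 206 → 103 → 310 → 155 → 466 → 233 → 700 → 350 → 175 → 526 → 263 → 790 → 395 → 1186 → 593 → 1780 → 890 → 445 → 1336 → 668 → 334 → 167 → 502 → 251 → 754 → 377 → 1132 → 566 → 283 → 850 → 425 → 1276 → 638 → 319 → 958 → 479 → 1438 → 719 → 2158 → 1079 → 3238 → 1619 → 4858 → 2429 → 7288 → 3644 → 1822 → 911 → 2734 → 1367 → 4102 → 2051 → 6154 → 3077 → 9232 → 4616 → 2308 → 1154 → 577 → 1732 → 866 → 433 → 1300 → 650 → 325 → 976 → 488 → 244 → 122 → 61 → 184 → 92 → 46 → 23 → 70 → 35 → 106 → 53 → 160 → 80 → 40 → 20 → 10 → 5 → 16 → 8 → 4 → 2 → 1
Total steps = 121

121 steps


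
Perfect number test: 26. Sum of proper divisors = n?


Proper divisors of 26: 1, 2, 13
Sum = 1 + 2 + 13 = 16

No, 26 is not perfect (16 ≠ 26)


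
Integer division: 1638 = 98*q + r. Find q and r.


1638 = 98 * 16 + 70
Check: 1568 + 70 = 1638

q = 16, r = 70


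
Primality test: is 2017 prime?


Check divisors up to sqrt(2017) = 44.9110
No divisors found.
2017 is prime.

Yes, 2017 is prime


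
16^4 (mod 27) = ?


16^1 mod 27 = 16
16^2 mod 27 = 13
16^3 mod 27 = 19
16^4 mod 27 = 7


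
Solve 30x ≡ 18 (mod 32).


GCD(30, 32) = 2 divides 18
Divide: 15x ≡ 9 (mod 16)
x ≡ 7 (mod 16)


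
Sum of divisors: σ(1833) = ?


Divisors of 1833: 1, 3, 13, 39, 47, 141, 611, 1833
Sum = 1 + 3 + 13 + 39 + 47 + 141 + 611 + 1833 = 2688

σ(1833) = 2688


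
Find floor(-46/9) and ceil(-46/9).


-46/9 = -5.1111
floor = -6
ceil = -5

floor = -6, ceil = -5


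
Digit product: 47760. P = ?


4 × 7 × 7 × 6 × 0 = 0


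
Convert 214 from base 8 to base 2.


214 (base 8) = 140 (decimal)
140 (decimal) = 10001100 (base 2)


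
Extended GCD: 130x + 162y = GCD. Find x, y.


Tabular extended Euclidean (each row: r = 130*s + 162*t):
r=130, s=1, t=0
r=162, s=0, t=1
q=0: r=130, s=1, t=0   [130*(1) + 162*(0) = 130]
q=1: r=32, s=-1, t=1   [130*(-1) + 162*(1) = 32]
q=4: r=2, s=5, t=-4   [130*(5) + 162*(-4) = 2]
q=16: r=0, s=-81, t=65   [130*(-81) + 162*(65) = 0]
GCD = 2; from the row with r=2: x=5, y=-4
Check: 130*(5) + 162*(-4) = 650 - 648 = 2

GCD = 2, x = 5, y = -4


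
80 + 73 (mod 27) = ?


80 + 73 = 153
153 mod 27 = 18


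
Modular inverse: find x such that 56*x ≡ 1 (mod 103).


Use the extended Euclidean algorithm on (103, 56); each row r = 103*s + 56*t:
r=103, s=1, t=0
r=56, s=0, t=1
q=1: r=47, s=1, t=-1   [103*(1) + 56*(-1) = 47]
q=1: r=9, s=-1, t=2   [103*(-1) + 56*(2) = 9]
q=5: r=2, s=6, t=-11   [103*(6) + 56*(-11) = 2]
q=4: r=1, s=-25, t=46   [103*(-25) + 56*(46) = 1]
q=2: r=0, s=56, t=-103   [103*(56) + 56*(-103) = 0]
GCD = 1 with t = 46, so 56*(46) ≡ 1 (mod 103)
Inverse = 46 mod 103 = 46
Check: 56 * 46 = 2576 ≡ 1 (mod 103)

56^(-1) ≡ 46 (mod 103)


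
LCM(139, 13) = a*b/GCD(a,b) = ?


GCD(139, 13) = 1
LCM = 139*13/1 = 1807/1 = 1807

LCM = 1807


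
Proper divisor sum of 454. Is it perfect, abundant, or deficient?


Proper divisors: 1, 2, 227
Sum = 1 + 2 + 227 = 230
230 < 454 → deficient

s(454) = 230 (deficient)


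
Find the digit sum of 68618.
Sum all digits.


6 + 8 + 6 + 1 + 8 = 29


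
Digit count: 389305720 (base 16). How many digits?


389305720 in base 16 = 17345578
Number of digits = 8

8 digits (base 16)


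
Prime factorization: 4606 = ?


4606 / 2 = 2303
2303 / 7 = 329
329 / 7 = 47
47 / 47 = 1
4606 = 2 × 7^2 × 47


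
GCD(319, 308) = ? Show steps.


319 = 1 * 308 + 11
308 = 28 * 11 + 0
GCD = 11


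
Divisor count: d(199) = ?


199 = 199^1
d(199) = (1+1) = 2

2 divisors


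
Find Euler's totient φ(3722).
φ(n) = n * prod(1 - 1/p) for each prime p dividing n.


3722 = 2 × 1861
Prime factors: 2, 1861
φ(3722) = 3722 × (1-1/2) × (1-1/1861)
= 3722 × 1/2 × 1860/1861 = 1860

φ(3722) = 1860


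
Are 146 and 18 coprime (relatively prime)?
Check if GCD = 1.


Euclidean algorithm:
146 = 8 * 18 + 2
18 = 9 * 2 + 0
GCD(146, 18) = 2

No, not coprime (GCD = 2)


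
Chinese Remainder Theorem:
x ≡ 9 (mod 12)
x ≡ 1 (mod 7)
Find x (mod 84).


M = 12*7 = 84
M1 = M/12 = 7, M2 = M/7 = 12
M1^(-1) mod 12 = 7, M2^(-1) mod 7 = 3
x = 9*7*7 + 1*12*3 = 477
477 mod 84 = 57
Check: 57 mod 12 = 9 ✓, 57 mod 7 = 1 ✓

x ≡ 57 (mod 84)


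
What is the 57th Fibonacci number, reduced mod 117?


F(k) mod 117 for k=1..57:
1, 1, 2, 3, 5, 8, 13, 21, 34, 55, 89, 27, 116, 26, 25, 51, 76, 10, 86, 96, 65, 44, 109, 36, 28, 64, 92, 39, 14, 53, 67, 3, 70, 73, 26, 99, 8, 107, 115, 105, 103, 91, 77, 51, 11, 62, 73, 18, 91, 109, 83, 75, 41, 116, 40, 39, 79
F(57) mod 117 = 79


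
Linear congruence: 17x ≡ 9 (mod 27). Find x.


GCD(17, 27) = 1, unique solution
a^(-1) mod 27 = 8
x = 8 * 9 mod 27 = 18

x ≡ 18 (mod 27)


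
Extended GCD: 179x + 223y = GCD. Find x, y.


Tabular extended Euclidean (each row: r = 179*s + 223*t):
r=179, s=1, t=0
r=223, s=0, t=1
q=0: r=179, s=1, t=0   [179*(1) + 223*(0) = 179]
q=1: r=44, s=-1, t=1   [179*(-1) + 223*(1) = 44]
q=4: r=3, s=5, t=-4   [179*(5) + 223*(-4) = 3]
q=14: r=2, s=-71, t=57   [179*(-71) + 223*(57) = 2]
q=1: r=1, s=76, t=-61   [179*(76) + 223*(-61) = 1]
q=2: r=0, s=-223, t=179   [179*(-223) + 223*(179) = 0]
GCD = 1; from the row with r=1: x=76, y=-61
Check: 179*(76) + 223*(-61) = 13604 - 13603 = 1

GCD = 1, x = 76, y = -61


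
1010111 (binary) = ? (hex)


1010111 (base 2) = 87 (decimal)
87 (decimal) = 57 (base 16)


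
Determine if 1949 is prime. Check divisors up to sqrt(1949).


Check divisors up to sqrt(1949) = 44.1475
No divisors found.
1949 is prime.

Yes, 1949 is prime


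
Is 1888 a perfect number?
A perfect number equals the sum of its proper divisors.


Proper divisors of 1888: 1, 2, 4, 8, 16, 32, 59, 118, 236, 472, 944
Sum = 1 + 2 + 4 + 8 + 16 + 32 + 59 + 118 + 236 + 472 + 944 = 1892

No, 1888 is not perfect (1892 ≠ 1888)


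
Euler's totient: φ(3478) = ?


3478 = 2 × 37 × 47
Prime factors: 2, 37, 47
φ(3478) = 3478 × (1-1/2) × (1-1/37) × (1-1/47)
= 3478 × 1/2 × 36/37 × 46/47 = 1656

φ(3478) = 1656


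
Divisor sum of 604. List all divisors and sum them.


Divisors of 604: 1, 2, 4, 151, 302, 604
Sum = 1 + 2 + 4 + 151 + 302 + 604 = 1064

σ(604) = 1064


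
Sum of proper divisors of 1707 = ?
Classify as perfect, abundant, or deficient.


Proper divisors: 1, 3, 569
Sum = 1 + 3 + 569 = 573
573 < 1707 → deficient

s(1707) = 573 (deficient)


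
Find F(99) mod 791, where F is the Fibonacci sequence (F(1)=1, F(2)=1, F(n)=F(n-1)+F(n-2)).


F(k) mod 791 for k=1..99:
1, 1, 2, 3, 5, 8, 13, 21, 34, 55, 89, 144, 233, 377, 610, 196, 15, 211, 226, 437, 663, 309, 181, 490, 671, 370, 250, 620, 79, 699, 778, 686, 673, 568, 450, 227, 677, 113, 790, 112, 111, 223, 334, 557, 100, 657, 757, 623, 589, 421, 219, 640, 68, 708, 776, 693, 678, 580, 467, 256, 723, 188, 120, 308, 428, 736, 373, 318, 691, 218, 118, 336, 454, 790, 453, 452, 114, 566, 680, 455, 344, 8, 352, 360, 712, 281, 202, 483, 685, 377, 271, 648, 128, 776, 113, 98, 211, 309, 520
F(99) mod 791 = 520
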